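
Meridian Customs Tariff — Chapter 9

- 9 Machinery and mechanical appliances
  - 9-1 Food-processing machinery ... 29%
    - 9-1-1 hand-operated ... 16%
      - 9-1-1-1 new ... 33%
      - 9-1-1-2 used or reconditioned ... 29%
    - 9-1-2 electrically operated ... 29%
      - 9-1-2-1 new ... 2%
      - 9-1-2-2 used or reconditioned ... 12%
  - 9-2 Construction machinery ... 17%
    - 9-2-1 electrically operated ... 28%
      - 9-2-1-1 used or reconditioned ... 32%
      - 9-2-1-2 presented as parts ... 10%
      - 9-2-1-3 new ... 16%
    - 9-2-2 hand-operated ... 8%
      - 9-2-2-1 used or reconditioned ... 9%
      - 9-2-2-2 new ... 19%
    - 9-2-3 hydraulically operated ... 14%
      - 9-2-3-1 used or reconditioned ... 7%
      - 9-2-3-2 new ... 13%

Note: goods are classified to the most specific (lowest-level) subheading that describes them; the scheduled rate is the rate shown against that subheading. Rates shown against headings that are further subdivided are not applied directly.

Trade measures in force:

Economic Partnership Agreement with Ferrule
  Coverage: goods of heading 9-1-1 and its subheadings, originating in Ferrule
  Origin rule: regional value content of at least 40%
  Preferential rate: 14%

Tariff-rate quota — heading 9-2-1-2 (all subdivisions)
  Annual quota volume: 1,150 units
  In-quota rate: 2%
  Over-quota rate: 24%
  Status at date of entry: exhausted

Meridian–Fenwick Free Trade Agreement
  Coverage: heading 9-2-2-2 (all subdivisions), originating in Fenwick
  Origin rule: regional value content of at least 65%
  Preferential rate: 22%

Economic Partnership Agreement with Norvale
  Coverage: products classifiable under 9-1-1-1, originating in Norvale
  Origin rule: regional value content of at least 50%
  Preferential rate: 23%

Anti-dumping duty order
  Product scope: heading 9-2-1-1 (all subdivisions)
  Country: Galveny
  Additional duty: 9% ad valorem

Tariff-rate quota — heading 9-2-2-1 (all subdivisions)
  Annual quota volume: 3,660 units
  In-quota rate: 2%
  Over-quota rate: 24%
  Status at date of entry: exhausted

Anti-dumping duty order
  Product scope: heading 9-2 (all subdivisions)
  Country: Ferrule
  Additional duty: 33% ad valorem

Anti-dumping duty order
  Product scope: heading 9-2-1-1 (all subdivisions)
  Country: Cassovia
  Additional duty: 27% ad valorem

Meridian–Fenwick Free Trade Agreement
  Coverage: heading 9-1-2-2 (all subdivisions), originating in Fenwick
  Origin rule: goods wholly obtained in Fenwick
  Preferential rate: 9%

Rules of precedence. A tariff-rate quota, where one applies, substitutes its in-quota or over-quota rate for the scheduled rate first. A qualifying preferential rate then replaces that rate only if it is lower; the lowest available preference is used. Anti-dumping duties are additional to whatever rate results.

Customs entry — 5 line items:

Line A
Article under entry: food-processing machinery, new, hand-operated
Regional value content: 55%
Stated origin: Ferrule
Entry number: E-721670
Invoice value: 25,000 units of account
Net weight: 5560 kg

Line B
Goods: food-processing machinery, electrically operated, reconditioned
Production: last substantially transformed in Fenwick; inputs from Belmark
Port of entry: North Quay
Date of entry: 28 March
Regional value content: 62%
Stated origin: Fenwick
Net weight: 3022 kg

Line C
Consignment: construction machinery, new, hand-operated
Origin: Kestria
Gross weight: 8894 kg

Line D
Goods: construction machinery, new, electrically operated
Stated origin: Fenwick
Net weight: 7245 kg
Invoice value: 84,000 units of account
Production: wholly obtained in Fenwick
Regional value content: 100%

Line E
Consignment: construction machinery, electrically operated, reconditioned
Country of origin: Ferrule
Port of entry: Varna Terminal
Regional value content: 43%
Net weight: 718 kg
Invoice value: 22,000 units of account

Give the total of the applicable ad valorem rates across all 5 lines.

126%

Line A: food-processing → 9-1; hand-operated → 9-1-1; new → 9-1-1-1. Scheduled 33%. Ferrule agreement on 9-1-1: RVC ≥ 40% → 14% available; preferential 14%. → 14%.
Line B: food-processing → 9-1; electrically operated → 9-1-2; reconditioned → 9-1-2-2. Scheduled 12%. Fenwick agreement on 9-2-2-2: 9-1-2-2 not covered; Fenwick agreement on 9-1-2-2: not wholly obtained. → 12%.
Line C: construction → 9-2; hand-operated → 9-2-2; new → 9-2-2-2. Scheduled 19%. No special measure applies. → 19%.
Line D: construction → 9-2; electrically operated → 9-2-1; new → 9-2-1-3. Scheduled 16%. Fenwick agreement on 9-2-2-2: 9-2-1-3 not covered; Fenwick agreement on 9-1-2-2: 9-2-1-3 not covered. → 16%.
Line E: construction → 9-2; electrically operated → 9-2-1; reconditioned → 9-2-1-1. Scheduled 32%. Ferrule agreement on 9-1-1: 9-2-1-1 not covered; anti-dumping (Ferrule, 9-2): +33%; total 32% + 33% = 65%. → 65%.
Sum: 14% + 12% + 19% + 16% + 65% = 126%.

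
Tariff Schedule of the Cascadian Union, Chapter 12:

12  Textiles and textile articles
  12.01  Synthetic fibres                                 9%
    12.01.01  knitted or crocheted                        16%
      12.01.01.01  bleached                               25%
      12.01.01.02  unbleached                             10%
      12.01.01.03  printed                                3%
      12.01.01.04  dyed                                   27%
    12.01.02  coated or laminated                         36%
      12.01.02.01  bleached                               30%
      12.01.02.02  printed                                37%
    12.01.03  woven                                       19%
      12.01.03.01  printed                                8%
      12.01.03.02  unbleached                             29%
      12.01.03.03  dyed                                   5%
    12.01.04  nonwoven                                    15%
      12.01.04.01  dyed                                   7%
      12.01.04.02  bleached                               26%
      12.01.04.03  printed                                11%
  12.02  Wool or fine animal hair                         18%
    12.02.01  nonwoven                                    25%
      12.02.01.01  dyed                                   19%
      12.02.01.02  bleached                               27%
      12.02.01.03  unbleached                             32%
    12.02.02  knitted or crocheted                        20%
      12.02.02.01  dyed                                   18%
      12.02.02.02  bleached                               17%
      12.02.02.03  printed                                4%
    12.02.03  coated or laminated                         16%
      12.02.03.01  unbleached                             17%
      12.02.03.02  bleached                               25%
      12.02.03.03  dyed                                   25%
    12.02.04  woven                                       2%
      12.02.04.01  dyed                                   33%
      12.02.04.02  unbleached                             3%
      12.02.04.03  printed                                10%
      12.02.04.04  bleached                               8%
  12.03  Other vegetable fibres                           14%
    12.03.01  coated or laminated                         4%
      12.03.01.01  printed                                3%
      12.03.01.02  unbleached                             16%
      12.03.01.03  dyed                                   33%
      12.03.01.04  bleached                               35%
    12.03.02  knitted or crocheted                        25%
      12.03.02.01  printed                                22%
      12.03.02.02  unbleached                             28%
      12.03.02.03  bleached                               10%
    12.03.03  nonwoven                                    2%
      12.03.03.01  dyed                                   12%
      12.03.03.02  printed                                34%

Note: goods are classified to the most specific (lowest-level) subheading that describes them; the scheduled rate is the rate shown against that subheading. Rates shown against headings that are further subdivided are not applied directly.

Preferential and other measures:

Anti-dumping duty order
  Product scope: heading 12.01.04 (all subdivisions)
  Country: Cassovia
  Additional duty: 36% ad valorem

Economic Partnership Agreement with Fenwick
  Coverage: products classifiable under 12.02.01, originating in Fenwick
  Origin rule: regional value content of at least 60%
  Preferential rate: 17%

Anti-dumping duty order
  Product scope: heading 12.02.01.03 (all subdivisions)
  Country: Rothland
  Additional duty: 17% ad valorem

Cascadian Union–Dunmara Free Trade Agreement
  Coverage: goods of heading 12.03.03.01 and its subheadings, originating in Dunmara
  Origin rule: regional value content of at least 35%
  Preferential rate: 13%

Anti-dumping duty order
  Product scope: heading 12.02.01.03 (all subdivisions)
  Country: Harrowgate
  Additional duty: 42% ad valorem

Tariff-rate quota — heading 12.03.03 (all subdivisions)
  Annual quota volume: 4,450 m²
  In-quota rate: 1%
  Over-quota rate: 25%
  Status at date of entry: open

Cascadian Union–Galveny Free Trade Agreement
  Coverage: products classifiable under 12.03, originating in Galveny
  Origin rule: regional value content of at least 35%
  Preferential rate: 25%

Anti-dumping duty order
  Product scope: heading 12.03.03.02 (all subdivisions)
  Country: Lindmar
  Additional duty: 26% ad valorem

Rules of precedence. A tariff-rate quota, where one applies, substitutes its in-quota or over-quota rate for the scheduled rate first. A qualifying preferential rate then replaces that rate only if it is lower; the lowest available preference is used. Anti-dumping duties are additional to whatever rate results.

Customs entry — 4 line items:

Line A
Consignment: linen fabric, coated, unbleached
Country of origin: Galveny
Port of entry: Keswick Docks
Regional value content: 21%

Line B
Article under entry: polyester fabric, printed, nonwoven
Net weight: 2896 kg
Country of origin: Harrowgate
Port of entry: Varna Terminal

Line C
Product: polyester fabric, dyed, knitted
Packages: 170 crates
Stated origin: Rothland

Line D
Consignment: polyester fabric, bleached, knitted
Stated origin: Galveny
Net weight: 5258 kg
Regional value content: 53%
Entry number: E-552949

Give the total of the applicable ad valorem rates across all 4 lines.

79%

Line A: linen → 12.03; coated → 12.03.01; unbleached → 12.03.01.02. Scheduled 16%. Galveny agreement on 12.03: RVC < 35%. → 16%.
Line B: polyester → 12.01; nonwoven → 12.01.04; printed → 12.01.04.03. Scheduled 11%. No special measure applies. → 11%.
Line C: polyester → 12.01; knitted → 12.01.01; dyed → 12.01.01.04. Scheduled 27%. No special measure applies. → 27%.
Line D: polyester → 12.01; knitted → 12.01.01; bleached → 12.01.01.01. Scheduled 25%. Galveny agreement on 12.03: 12.01.01.01 not covered. → 25%.
Sum: 16% + 11% + 27% + 25% = 79%.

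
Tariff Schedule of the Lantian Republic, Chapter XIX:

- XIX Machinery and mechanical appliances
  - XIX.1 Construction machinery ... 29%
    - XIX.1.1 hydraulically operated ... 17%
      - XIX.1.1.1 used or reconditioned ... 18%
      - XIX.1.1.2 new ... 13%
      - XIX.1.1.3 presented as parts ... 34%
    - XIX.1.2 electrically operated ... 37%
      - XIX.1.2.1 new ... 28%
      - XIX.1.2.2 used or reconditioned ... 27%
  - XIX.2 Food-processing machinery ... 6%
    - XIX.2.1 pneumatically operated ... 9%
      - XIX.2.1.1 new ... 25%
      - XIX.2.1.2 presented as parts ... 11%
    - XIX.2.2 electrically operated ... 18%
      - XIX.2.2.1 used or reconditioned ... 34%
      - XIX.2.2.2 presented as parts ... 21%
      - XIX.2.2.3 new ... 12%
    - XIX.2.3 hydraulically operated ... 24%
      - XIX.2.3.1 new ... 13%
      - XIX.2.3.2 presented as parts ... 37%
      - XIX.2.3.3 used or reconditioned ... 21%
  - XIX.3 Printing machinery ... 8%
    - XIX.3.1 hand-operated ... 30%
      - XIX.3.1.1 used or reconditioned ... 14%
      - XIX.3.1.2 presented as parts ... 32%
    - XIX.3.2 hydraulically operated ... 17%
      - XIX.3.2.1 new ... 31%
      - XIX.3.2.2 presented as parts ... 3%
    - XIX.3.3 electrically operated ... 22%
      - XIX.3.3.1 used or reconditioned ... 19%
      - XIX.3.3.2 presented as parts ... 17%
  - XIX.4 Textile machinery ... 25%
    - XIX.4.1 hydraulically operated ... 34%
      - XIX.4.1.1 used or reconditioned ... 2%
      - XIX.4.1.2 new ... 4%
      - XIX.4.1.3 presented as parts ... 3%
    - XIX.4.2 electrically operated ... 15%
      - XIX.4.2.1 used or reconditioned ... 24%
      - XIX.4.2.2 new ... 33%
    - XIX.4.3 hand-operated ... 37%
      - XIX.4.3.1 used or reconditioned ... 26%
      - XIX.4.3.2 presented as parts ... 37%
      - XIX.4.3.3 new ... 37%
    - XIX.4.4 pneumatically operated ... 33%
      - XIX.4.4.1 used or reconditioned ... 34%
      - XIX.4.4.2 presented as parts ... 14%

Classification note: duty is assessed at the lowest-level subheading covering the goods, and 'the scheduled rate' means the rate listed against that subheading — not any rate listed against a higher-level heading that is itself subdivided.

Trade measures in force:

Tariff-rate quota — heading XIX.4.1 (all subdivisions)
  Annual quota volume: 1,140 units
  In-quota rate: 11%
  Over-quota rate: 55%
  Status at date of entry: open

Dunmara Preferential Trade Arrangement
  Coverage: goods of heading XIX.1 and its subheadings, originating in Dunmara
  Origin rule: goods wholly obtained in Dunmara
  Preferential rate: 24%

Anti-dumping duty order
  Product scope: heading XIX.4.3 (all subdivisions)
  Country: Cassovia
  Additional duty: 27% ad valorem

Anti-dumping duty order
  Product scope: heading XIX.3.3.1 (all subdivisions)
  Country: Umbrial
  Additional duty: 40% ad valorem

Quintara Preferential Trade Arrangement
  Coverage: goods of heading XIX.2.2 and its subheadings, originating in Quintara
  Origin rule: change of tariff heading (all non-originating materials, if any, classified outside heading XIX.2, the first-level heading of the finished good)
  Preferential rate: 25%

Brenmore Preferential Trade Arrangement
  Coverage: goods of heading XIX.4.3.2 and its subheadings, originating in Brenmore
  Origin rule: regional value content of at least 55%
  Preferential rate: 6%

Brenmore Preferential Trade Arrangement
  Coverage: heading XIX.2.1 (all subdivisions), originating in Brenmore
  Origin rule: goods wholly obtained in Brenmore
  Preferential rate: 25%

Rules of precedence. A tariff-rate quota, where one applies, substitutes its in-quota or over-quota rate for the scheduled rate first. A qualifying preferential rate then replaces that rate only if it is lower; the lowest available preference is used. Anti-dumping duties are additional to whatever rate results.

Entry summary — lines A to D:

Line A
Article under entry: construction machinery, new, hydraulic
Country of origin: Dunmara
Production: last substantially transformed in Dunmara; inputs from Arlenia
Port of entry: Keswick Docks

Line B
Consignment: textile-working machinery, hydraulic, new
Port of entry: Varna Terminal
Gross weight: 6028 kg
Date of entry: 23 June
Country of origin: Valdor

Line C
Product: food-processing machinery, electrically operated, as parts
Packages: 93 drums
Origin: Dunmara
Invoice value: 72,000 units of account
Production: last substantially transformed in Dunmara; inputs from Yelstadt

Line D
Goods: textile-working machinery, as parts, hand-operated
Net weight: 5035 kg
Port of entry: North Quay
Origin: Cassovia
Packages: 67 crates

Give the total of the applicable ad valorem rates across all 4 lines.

109%

Line A: construction → XIX.1; hydraulic → XIX.1.1; new → XIX.1.1.2. Scheduled 13%. Dunmara agreement on XIX.1: not wholly obtained. → 13%.
Line B: textile-working → XIX.4; hydraulic → XIX.4.1; new → XIX.4.1.2. Scheduled 4%. quota on XIX.4.1 open → in-quota 11%. → 11%.
Line C: food-processing → XIX.2; electrically operated → XIX.2.2; as parts → XIX.2.2.2. Scheduled 21%. Dunmara agreement on XIX.1: XIX.2.2.2 not covered. → 21%.
Line D: textile-working → XIX.4; hand-operated → XIX.4.3; as parts → XIX.4.3.2. Scheduled 37%. anti-dumping (Cassovia, XIX.4.3): +27%; total 37% + 27% = 64%. → 64%.
Sum: 13% + 11% + 21% + 64% = 109%.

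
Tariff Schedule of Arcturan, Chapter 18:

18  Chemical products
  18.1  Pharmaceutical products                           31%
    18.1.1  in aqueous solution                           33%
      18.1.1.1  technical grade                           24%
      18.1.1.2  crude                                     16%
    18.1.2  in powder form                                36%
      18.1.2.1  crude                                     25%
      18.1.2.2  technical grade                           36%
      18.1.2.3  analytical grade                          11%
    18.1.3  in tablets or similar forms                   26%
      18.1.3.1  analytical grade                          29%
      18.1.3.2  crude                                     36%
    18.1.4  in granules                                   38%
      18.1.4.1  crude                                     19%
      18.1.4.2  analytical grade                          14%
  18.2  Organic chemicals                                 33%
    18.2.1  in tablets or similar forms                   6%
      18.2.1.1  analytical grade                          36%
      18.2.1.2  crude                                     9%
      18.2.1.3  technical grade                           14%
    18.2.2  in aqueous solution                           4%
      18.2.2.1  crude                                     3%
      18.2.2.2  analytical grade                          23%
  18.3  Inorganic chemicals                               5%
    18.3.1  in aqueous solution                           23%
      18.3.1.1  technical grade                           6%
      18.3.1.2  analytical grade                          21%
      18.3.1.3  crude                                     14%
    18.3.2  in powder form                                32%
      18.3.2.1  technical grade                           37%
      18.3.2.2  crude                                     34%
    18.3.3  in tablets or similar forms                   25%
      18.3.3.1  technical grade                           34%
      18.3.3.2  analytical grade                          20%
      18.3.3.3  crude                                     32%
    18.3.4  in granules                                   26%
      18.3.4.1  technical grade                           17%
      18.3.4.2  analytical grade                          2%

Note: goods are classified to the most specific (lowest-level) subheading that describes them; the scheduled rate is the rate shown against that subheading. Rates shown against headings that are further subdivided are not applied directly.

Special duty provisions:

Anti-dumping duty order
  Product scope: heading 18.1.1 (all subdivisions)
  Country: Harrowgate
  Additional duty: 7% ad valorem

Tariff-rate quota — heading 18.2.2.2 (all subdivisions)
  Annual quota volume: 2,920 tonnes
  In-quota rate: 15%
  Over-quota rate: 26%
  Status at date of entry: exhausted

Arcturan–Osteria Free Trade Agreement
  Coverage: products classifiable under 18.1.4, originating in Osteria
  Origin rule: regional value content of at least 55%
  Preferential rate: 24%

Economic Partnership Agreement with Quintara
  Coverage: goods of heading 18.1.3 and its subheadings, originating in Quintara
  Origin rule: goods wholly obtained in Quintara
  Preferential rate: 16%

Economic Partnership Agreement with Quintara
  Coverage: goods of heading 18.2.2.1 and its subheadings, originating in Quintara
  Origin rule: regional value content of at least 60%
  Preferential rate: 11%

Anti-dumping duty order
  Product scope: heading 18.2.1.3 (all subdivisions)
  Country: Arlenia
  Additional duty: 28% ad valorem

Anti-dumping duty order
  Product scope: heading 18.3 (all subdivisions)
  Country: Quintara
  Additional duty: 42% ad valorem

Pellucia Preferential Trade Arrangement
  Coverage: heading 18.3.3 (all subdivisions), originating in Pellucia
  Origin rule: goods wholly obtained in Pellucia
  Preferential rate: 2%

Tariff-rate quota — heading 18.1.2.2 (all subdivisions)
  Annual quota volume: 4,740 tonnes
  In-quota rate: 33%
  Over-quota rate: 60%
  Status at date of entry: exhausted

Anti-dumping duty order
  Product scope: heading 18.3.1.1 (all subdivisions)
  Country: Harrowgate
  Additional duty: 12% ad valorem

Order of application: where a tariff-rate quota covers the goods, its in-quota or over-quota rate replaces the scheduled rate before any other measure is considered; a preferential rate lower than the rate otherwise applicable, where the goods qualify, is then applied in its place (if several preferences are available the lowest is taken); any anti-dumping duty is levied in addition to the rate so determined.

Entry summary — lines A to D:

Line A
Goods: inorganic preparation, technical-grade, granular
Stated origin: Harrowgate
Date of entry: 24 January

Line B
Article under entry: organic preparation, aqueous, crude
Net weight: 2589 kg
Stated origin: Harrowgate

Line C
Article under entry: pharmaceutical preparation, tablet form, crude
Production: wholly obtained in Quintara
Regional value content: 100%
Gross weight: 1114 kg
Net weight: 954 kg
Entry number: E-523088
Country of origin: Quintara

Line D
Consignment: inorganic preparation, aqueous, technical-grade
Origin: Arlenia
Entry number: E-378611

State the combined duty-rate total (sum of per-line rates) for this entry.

42%

Line A: inorganic → 18.3; granular → 18.3.4; technical-grade → 18.3.4.1. Scheduled 17%. No special measure applies. → 17%.
Line B: organic → 18.2; aqueous → 18.2.2; crude → 18.2.2.1. Scheduled 3%. No special measure applies. → 3%.
Line C: pharmaceutical → 18.1; tablet form → 18.1.3; crude → 18.1.3.2. Scheduled 36%. Quintara agreement on 18.1.3: wholly obtained → 16% available; Quintara agreement on 18.2.2.1: 18.1.3.2 not covered; preferential 16%. → 16%.
Line D: inorganic → 18.3; aqueous → 18.3.1; technical-grade → 18.3.1.1. Scheduled 6%. No special measure applies. → 6%.
Sum: 17% + 3% + 16% + 6% = 42%.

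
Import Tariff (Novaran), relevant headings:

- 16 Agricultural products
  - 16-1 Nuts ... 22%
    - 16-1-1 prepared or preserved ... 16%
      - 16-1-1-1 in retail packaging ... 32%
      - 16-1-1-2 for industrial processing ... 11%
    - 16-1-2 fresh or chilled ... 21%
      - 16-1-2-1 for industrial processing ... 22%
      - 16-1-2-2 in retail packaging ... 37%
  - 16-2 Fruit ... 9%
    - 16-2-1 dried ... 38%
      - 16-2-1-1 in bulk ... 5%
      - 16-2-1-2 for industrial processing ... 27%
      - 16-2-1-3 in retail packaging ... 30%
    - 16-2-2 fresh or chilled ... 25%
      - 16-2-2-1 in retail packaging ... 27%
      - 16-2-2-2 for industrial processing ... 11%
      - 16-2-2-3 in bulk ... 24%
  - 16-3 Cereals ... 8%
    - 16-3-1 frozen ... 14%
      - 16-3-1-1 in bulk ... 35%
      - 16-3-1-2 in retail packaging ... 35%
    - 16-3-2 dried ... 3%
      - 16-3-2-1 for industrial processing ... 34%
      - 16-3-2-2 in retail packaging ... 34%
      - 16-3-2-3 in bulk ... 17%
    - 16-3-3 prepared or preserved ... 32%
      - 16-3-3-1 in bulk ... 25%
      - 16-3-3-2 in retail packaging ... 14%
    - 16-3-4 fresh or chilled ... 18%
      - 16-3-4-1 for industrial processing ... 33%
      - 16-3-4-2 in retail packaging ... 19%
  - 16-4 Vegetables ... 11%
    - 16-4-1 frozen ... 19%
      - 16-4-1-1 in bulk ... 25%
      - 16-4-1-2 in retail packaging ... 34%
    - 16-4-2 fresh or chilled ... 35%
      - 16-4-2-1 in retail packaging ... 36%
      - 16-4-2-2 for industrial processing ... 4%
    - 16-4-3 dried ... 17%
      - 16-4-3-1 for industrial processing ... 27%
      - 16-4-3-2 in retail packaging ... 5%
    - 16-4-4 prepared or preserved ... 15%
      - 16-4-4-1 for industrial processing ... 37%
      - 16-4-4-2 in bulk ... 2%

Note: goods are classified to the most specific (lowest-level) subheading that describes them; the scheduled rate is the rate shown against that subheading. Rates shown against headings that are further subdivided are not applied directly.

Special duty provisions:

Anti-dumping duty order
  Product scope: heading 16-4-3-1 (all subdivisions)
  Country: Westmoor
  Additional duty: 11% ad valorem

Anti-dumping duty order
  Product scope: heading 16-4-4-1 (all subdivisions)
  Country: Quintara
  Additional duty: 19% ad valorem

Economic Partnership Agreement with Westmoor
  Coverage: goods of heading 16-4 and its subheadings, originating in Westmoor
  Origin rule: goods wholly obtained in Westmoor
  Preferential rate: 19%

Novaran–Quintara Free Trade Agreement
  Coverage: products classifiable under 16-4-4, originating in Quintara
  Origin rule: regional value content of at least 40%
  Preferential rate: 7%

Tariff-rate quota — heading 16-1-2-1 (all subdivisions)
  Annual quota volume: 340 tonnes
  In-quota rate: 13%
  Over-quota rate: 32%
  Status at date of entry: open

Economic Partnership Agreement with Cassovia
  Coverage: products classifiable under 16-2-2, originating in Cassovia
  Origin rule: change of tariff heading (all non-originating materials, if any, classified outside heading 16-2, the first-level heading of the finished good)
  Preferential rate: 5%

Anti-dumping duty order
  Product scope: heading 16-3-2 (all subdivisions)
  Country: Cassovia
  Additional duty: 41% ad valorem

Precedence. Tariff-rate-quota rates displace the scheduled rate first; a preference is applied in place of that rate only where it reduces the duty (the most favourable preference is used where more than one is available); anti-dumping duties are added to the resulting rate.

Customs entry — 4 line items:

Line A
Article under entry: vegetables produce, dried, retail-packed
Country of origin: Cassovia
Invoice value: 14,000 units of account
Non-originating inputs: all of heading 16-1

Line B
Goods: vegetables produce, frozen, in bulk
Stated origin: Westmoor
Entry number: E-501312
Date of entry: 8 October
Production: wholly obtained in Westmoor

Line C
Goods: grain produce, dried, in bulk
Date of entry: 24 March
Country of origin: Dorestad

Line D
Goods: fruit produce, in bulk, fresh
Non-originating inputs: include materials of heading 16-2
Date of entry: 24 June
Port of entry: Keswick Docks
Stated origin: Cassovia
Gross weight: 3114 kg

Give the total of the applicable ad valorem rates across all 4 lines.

65%

Line A: vegetables → 16-4; dried → 16-4-3; retail-packed → 16-4-3-2. Scheduled 5%. Cassovia agreement on 16-2-2: 16-4-3-2 not covered. → 5%.
Line B: vegetables → 16-4; frozen → 16-4-1; in bulk → 16-4-1-1. Scheduled 25%. Westmoor agreement on 16-4: wholly obtained → 19% available; preferential 19%. → 19%.
Line C: grain → 16-3; dried → 16-3-2; in bulk → 16-3-2-3. Scheduled 17%. No special measure applies. → 17%.
Line D: fruit → 16-2; fresh → 16-2-2; in bulk → 16-2-2-3. Scheduled 24%. Cassovia agreement on 16-2-2: CTH not met. → 24%.
Sum: 5% + 19% + 17% + 24% = 65%.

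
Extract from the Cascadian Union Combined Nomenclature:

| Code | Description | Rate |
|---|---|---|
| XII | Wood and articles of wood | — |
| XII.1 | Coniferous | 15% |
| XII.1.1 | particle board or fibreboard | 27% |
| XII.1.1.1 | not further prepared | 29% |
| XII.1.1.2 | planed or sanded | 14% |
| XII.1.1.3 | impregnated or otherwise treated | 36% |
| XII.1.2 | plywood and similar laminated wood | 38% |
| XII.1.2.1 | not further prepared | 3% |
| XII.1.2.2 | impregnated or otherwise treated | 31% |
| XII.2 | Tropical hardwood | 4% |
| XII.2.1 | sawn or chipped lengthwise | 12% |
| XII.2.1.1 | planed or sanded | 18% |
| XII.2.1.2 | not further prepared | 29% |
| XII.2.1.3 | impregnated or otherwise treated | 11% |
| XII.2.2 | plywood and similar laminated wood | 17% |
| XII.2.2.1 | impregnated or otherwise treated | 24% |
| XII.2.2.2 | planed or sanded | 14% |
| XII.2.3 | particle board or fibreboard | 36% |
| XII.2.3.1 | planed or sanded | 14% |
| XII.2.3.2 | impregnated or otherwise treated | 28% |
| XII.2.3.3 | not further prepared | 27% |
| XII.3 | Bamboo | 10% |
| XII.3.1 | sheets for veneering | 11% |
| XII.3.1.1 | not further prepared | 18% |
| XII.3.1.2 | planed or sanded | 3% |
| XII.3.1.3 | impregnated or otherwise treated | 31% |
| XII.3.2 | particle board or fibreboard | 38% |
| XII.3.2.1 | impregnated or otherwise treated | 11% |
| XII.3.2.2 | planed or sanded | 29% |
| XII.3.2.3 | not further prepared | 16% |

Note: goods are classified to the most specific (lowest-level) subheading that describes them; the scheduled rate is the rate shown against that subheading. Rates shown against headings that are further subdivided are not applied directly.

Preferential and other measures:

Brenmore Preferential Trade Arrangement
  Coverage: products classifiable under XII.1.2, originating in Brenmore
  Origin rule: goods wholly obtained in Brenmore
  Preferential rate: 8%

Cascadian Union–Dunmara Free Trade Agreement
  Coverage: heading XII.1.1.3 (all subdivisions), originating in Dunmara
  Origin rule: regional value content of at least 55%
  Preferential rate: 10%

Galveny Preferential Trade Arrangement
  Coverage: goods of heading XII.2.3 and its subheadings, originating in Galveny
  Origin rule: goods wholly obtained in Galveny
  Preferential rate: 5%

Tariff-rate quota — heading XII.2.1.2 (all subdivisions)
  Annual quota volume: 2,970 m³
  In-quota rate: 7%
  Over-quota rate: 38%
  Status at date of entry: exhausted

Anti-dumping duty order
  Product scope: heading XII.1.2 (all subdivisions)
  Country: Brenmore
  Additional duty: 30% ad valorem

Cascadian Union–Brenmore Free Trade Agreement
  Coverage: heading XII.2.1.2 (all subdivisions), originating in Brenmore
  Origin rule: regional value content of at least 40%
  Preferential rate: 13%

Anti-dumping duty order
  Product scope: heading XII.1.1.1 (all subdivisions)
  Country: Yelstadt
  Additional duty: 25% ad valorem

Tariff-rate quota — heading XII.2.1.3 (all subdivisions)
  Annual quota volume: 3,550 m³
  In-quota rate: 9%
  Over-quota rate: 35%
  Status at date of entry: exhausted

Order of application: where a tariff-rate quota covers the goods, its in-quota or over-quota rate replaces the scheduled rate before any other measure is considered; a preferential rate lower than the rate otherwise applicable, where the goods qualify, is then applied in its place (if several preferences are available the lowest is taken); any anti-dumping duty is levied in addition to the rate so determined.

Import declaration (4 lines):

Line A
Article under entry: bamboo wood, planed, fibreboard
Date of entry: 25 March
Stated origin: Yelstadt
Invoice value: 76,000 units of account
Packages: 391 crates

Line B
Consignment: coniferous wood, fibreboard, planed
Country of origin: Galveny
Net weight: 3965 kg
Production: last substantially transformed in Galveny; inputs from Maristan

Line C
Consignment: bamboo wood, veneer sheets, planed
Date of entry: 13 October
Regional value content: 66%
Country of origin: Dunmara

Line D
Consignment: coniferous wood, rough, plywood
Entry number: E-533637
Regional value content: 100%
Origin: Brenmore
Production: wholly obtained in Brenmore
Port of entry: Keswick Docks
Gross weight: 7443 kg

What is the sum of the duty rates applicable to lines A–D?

Line A: bamboo → XII.3; fibreboard → XII.3.2; planed → XII.3.2.2. Scheduled 29%. No special measure applies. → 29%.
Line B: coniferous → XII.1; fibreboard → XII.1.1; planed → XII.1.1.2. Scheduled 14%. Galveny agreement on XII.2.3: XII.1.1.2 not covered. → 14%.
Line C: bamboo → XII.3; veneer sheets → XII.3.1; planed → XII.3.1.2. Scheduled 3%. Dunmara agreement on XII.1.1.3: XII.3.1.2 not covered. → 3%.
Line D: coniferous → XII.1; plywood → XII.1.2; rough → XII.1.2.1. Scheduled 3%. Brenmore agreement on XII.1.2: wholly obtained → 8% available; Brenmore agreement on XII.2.1.2: XII.1.2.1 not covered; preference 8% not lower than 3% → no reduction; anti-dumping (Brenmore, XII.1.2): +30%; total 3% + 30% = 33%. → 33%.
Sum: 29% + 14% + 3% + 33% = 79%.

79%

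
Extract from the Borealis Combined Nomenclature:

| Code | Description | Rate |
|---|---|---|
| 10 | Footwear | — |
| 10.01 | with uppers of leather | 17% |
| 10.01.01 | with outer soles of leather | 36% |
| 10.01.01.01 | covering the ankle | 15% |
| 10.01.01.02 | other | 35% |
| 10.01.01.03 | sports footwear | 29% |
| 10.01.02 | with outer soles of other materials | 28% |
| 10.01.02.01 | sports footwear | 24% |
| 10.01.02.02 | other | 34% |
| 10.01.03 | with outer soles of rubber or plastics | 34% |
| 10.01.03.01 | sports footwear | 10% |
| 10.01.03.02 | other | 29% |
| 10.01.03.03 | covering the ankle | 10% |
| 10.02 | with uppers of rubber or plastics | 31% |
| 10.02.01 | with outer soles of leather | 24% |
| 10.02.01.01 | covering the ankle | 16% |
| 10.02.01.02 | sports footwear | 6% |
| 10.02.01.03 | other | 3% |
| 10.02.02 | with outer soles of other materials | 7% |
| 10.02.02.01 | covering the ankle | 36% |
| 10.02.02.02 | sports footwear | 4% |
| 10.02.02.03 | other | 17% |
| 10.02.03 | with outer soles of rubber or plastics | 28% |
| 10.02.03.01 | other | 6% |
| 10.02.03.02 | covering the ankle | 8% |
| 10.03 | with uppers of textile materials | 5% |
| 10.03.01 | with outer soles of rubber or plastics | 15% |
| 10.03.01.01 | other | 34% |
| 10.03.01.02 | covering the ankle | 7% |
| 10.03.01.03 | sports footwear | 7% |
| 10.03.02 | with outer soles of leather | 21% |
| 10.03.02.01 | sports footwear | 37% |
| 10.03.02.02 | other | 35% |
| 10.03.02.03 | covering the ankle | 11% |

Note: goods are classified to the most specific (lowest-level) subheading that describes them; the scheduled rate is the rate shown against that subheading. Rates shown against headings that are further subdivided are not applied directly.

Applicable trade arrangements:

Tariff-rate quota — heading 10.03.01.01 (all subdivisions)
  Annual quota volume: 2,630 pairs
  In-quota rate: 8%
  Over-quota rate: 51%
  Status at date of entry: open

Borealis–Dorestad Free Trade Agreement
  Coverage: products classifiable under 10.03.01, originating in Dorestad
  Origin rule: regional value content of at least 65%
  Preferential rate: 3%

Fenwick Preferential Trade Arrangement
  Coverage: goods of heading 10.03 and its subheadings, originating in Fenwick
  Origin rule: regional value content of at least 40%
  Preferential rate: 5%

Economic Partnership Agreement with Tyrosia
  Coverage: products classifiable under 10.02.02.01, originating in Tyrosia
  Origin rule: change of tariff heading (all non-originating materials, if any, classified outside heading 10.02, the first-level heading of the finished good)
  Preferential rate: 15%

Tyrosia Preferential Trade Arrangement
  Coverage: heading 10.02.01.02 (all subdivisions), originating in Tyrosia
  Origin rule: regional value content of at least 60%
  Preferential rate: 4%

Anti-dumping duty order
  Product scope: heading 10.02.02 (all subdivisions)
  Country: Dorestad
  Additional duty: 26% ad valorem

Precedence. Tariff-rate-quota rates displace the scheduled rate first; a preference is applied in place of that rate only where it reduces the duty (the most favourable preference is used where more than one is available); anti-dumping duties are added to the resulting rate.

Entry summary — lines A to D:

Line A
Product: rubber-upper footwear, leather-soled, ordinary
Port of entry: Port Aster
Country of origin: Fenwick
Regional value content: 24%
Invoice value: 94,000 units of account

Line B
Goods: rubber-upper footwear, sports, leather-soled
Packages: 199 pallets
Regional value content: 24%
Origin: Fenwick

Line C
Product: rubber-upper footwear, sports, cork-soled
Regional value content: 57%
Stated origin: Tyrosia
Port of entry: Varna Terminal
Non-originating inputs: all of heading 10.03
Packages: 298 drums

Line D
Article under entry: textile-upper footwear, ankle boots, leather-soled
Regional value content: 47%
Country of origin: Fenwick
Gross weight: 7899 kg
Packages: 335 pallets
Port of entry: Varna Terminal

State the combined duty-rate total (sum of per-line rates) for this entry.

18%

Line A: rubber-upper → 10.02; leather-soled → 10.02.01; ordinary → 10.02.01.03. Scheduled 3%. Fenwick agreement on 10.03: 10.02.01.03 not covered. → 3%.
Line B: rubber-upper → 10.02; leather-soled → 10.02.01; sports → 10.02.01.02. Scheduled 6%. Fenwick agreement on 10.03: 10.02.01.02 not covered. → 6%.
Line C: rubber-upper → 10.02; cork-soled → 10.02.02; sports → 10.02.02.02. Scheduled 4%. Tyrosia agreement on 10.02.02.01: 10.02.02.02 not covered; Tyrosia agreement on 10.02.01.02: 10.02.02.02 not covered. → 4%.
Line D: textile-upper → 10.03; leather-soled → 10.03.02; ankle boots → 10.03.02.03. Scheduled 11%. Fenwick agreement on 10.03: RVC ≥ 40% → 5% available; preferential 5%. → 5%.
Sum: 3% + 6% + 4% + 5% = 18%.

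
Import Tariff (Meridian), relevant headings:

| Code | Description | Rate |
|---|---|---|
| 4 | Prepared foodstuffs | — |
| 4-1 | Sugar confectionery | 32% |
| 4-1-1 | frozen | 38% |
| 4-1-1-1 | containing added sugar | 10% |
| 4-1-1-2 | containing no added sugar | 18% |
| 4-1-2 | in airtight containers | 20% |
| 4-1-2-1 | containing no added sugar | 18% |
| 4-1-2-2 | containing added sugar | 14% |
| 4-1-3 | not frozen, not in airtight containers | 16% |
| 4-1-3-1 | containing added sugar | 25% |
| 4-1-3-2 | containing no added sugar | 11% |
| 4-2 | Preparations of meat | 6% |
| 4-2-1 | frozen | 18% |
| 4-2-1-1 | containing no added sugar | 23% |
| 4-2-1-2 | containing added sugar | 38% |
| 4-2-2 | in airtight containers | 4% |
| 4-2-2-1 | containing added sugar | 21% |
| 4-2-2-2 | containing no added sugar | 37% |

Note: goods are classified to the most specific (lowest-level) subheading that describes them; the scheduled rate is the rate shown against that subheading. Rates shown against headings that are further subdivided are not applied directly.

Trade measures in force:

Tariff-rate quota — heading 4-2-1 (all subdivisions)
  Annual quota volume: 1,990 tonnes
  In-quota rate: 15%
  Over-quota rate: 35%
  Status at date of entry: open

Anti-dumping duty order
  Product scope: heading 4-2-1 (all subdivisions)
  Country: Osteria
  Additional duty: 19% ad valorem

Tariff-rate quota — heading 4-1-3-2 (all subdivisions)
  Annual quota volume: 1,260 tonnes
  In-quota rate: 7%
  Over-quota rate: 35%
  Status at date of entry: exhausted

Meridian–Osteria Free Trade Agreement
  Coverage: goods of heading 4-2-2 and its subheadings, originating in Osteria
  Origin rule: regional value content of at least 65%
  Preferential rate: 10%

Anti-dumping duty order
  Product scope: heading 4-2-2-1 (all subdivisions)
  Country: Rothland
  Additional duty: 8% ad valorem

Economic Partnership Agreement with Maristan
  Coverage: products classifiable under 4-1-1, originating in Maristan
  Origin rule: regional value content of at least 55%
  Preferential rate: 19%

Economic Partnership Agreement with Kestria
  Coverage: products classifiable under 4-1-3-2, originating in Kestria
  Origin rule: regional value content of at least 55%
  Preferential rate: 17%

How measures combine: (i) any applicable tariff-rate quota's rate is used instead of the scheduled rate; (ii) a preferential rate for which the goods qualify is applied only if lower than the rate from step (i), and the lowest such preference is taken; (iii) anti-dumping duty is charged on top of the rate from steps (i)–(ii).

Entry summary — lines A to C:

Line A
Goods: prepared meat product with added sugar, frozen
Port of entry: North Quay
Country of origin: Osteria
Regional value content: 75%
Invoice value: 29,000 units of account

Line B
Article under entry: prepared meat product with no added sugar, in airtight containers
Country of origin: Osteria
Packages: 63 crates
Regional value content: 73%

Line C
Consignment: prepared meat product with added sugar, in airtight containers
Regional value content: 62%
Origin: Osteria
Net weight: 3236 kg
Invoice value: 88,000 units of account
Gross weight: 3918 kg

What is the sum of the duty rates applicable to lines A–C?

65%

Line A: prepared meat product → 4-2; frozen → 4-2-1; with added sugar → 4-2-1-2. Scheduled 38%. quota on 4-2-1 open → in-quota 15%; Osteria agreement on 4-2-2: 4-2-1-2 not covered; anti-dumping (Osteria, 4-2-1): +19%; total 15% + 19% = 34%. → 34%.
Line B: prepared meat product → 4-2; in airtight containers → 4-2-2; with no added sugar → 4-2-2-2. Scheduled 37%. Osteria agreement on 4-2-2: RVC ≥ 65% → 10% available; preferential 10%. → 10%.
Line C: prepared meat product → 4-2; in airtight containers → 4-2-2; with added sugar → 4-2-2-1. Scheduled 21%. Osteria agreement on 4-2-2: RVC < 65%. → 21%.
Sum: 34% + 10% + 21% = 65%.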